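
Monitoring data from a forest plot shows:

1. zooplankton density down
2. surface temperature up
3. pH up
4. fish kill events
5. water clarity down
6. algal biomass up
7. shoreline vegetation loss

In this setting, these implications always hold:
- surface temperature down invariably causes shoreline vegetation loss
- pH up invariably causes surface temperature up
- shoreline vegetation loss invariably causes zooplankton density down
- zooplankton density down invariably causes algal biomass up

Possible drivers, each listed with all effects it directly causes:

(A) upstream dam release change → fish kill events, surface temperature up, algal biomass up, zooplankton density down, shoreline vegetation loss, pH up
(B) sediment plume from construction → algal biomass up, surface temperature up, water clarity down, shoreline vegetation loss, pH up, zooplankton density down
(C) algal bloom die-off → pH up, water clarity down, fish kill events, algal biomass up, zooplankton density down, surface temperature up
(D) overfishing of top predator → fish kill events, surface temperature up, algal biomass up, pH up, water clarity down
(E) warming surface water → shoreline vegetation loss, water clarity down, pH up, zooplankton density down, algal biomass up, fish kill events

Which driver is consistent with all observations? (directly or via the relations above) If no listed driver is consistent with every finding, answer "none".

Checking each candidate against the observations:
(A) upstream dam release change — zooplankton density down yes; surface temperature up yes; pH up yes; fish kill events yes; water clarity down NO; algal biomass up yes; shoreline vegetation loss yes
(B) sediment plume from construction — zooplankton density down yes; surface temperature up yes; pH up yes; fish kill events NO; water clarity down yes; algal biomass up yes; shoreline vegetation loss yes
(C) algal bloom die-off — does not account for shoreline vegetation loss
(D) overfishing of top predator — does not account for zooplankton density down, shoreline vegetation loss
(E) warming surface water — accounts for every observation (surface temperature up via pH up → surface temperature up)
(E) alone accounts for all the evidence.

E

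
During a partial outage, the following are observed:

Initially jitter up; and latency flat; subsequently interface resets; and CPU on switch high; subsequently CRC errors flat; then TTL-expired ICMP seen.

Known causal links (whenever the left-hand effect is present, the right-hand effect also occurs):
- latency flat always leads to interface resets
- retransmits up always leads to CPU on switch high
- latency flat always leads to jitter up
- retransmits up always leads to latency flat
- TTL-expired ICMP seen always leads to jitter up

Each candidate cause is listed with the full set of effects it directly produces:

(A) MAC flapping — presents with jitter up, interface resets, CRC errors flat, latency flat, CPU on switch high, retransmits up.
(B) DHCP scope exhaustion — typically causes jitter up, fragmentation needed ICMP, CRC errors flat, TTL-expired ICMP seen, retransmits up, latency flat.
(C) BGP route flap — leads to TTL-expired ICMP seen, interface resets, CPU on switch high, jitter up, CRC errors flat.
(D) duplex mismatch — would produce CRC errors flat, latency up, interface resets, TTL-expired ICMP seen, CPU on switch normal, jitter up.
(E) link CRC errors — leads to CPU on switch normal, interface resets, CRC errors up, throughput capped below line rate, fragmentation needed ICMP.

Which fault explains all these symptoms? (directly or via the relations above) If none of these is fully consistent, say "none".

B

For each candidate, compare predicted effects to what was observed:
(A) MAC flapping — jitter up ✓; latency flat ✓; interface resets ✓; CPU on switch high ✓; CRC errors flat ✓; TTL-expired ICMP seen ✗
(B) DHCP scope exhaustion — jitter up ✓; latency flat ✓; interface resets ✓ (by latency flat → interface resets); CPU on switch high ✓ (by retransmits up → CPU on switch high); CRC errors flat ✓; TTL-expired ICMP seen ✓
(C) BGP route flap — does not account for latency flat
(D) duplex mismatch — jitter up ✓; latency flat ✗; interface resets ✓; CPU on switch high ✗; CRC errors flat ✓; TTL-expired ICMP seen ✓
(E) link CRC errors — jitter up ✗; latency flat ✗; interface resets ✓; CPU on switch high ✗; CRC errors flat ✗; TTL-expired ICMP seen ✗
(B) is the only candidate with no mismatches.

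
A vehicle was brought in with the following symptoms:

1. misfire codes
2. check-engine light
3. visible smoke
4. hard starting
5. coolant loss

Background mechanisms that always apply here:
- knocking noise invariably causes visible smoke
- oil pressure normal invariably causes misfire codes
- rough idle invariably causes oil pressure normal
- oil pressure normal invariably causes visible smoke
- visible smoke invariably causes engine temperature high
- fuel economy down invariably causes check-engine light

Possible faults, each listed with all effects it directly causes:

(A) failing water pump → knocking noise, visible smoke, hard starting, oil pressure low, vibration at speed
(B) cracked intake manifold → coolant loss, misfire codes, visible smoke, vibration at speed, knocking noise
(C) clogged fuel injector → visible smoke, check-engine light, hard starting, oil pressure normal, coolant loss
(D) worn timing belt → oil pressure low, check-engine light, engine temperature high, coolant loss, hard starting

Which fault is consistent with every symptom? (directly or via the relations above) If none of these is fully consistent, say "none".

Per-candidate check:
(A) failing water pump — misfire codes -; check-engine light -; visible smoke +; hard starting +; coolant loss -
(B) cracked intake manifold — does not account for check-engine light, hard starting
(C) clogged fuel injector — accounts for every observation (misfire codes by oil pressure normal → misfire codes)
(D) worn timing belt — does not account for misfire codes, visible smoke
(C) alone accounts for all the evidence.

C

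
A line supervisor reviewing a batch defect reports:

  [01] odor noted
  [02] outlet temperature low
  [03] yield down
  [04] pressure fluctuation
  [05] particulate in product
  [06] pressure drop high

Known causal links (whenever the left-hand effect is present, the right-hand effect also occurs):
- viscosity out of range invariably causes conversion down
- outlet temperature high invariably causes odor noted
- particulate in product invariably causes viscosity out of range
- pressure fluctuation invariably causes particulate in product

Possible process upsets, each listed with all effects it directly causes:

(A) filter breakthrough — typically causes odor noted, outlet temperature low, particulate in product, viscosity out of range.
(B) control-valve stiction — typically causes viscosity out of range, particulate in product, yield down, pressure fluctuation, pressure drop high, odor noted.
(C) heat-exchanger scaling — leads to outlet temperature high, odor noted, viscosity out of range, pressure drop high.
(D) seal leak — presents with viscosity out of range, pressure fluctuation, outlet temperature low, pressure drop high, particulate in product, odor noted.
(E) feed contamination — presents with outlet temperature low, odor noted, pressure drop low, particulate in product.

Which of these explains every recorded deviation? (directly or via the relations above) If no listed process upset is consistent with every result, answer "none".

none

Checking each candidate against the observations:
(A) filter breakthrough — does not account for yield down, pressure fluctuation, pressure drop high
(B) control-valve stiction — does not account for outlet temperature low
(C) heat-exchanger scaling — odor noted yes; outlet temperature low NO; yield down NO; pressure fluctuation NO; particulate in product NO; pressure drop high yes
(D) seal leak — odor noted yes; outlet temperature low yes; yield down NO; pressure fluctuation yes; particulate in product yes; pressure drop high yes
(E) feed contamination — odor noted yes; outlet temperature low yes; yield down NO; pressure fluctuation NO; particulate in product yes; pressure drop high NO
None of the listed candidates fits everything.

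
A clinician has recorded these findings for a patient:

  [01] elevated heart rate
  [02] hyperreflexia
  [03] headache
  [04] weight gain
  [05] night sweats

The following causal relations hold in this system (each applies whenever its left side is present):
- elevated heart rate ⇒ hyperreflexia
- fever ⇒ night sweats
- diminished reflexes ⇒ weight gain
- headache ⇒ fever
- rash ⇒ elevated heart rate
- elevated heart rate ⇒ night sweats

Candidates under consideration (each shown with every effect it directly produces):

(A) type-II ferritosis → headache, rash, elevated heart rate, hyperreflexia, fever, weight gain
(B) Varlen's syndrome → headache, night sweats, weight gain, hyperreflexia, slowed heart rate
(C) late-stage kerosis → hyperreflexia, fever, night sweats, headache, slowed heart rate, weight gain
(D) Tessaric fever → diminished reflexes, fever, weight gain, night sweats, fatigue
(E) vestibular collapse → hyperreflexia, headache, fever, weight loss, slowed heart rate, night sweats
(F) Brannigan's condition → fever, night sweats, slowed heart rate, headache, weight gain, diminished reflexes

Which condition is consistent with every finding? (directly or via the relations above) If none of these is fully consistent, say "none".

Testing each hypothesis:
(A) type-II ferritosis — accounts for every observation (night sweats through fever → night sweats)
(B) Varlen's syndrome — elevated heart rate ✗; hyperreflexia ✓; headache ✓; weight gain ✓; night sweats ✓
(C) late-stage kerosis — elevated heart rate ✗; hyperreflexia ✓; headache ✓; weight gain ✓; night sweats ✓
(D) Tessaric fever — elevated heart rate ✗; hyperreflexia ✗; headache ✗; weight gain ✓; night sweats ✓
(E) vestibular collapse — fails on elevated heart rate, weight gain (predicts slowed heart rate, not elevated heart rate; predicts weight loss, not weight gain)
(F) Brannigan's condition — fails on elevated heart rate, hyperreflexia (predicts slowed heart rate, not elevated heart rate; predicts diminished reflexes, not hyperreflexia)
(A) alone accounts for all the evidence.

A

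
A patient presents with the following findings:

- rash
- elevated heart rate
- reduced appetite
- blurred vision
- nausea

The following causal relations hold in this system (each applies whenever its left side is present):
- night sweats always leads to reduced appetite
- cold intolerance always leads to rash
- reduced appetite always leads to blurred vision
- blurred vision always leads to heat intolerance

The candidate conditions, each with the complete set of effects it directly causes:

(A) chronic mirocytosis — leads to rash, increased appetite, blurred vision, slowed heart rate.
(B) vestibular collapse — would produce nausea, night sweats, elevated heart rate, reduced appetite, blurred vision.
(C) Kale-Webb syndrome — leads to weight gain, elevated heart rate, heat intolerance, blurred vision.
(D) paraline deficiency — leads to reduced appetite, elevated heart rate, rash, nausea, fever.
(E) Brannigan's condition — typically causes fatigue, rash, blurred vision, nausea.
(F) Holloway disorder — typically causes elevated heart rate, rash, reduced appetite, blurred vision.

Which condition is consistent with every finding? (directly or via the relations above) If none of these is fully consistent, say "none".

D

Testing each hypothesis:
(A) chronic mirocytosis — fails on elevated heart rate, reduced appetite, nausea (predicts slowed heart rate, not elevated heart rate; predicts increased appetite, not reduced appetite)
(B) vestibular collapse — does not account for rash
(C) Kale-Webb syndrome — rash miss; elevated heart rate match; reduced appetite miss; blurred vision match; nausea miss
(D) paraline deficiency — rash match; elevated heart rate match; reduced appetite match; blurred vision match (through reduced appetite → blurred vision); nausea match
(E) Brannigan's condition — does not account for elevated heart rate, reduced appetite
(F) Holloway disorder — rash match; elevated heart rate match; reduced appetite match; blurred vision match; nausea miss
(D) alone accounts for all the evidence.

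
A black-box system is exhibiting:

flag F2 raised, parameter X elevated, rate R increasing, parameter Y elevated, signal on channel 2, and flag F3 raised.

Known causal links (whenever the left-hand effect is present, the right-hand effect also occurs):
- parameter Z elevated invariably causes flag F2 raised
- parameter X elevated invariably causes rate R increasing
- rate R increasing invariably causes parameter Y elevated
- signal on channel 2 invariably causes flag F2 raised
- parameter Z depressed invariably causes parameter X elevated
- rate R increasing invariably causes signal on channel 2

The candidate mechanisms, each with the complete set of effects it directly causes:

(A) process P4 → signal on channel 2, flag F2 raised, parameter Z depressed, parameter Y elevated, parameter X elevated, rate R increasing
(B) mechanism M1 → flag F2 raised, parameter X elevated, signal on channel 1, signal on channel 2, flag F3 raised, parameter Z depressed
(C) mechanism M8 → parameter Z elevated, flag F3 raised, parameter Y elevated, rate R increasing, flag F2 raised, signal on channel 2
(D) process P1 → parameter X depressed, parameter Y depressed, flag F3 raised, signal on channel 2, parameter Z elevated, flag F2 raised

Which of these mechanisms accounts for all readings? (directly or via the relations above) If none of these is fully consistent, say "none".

Checking each candidate against the observations:
(A) process P4 — flag F2 raised ✓; parameter X elevated ✓; rate R increasing ✓; parameter Y elevated ✓; signal on channel 2 ✓; flag F3 raised ✗
(B) mechanism M1 — accounts for every observation (rate R increasing through parameter X elevated → rate R increasing)
(C) mechanism M8 — does not account for parameter X elevated
(D) process P1 — flag F2 raised ✓; parameter X elevated ✗; rate R increasing ✗; parameter Y elevated ✗; signal on channel 2 ✓; flag F3 raised ✓
(B) is the only candidate with no mismatches.

B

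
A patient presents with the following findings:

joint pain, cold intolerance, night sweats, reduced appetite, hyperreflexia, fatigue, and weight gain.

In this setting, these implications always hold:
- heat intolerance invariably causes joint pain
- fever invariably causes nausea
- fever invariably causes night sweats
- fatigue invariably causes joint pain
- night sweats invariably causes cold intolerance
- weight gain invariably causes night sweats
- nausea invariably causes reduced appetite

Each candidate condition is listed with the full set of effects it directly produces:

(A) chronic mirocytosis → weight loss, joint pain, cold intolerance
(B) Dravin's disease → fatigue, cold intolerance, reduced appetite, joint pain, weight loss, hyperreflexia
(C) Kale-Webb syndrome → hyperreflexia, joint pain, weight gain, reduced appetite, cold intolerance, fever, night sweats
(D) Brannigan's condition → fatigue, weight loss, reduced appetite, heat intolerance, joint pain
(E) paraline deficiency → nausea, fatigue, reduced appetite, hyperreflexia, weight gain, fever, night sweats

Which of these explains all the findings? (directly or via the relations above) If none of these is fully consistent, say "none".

E

Checking each candidate against the observations:
(A) chronic mirocytosis — fails on night sweats, reduced appetite, hyperreflexia, fatigue, weight gain (predicts weight loss, not weight gain)
(B) Dravin's disease — joint pain ✓; cold intolerance ✓; night sweats ✗; reduced appetite ✓; hyperreflexia ✓; fatigue ✓; weight gain ✗
(C) Kale-Webb syndrome — does not account for fatigue
(D) Brannigan's condition — fails on cold intolerance, night sweats, hyperreflexia, weight gain (predicts heat intolerance, not cold intolerance; predicts weight loss, not weight gain)
(E) paraline deficiency — accounts for every observation (joint pain via fatigue → joint pain)
(E) is the only candidate with no mismatches.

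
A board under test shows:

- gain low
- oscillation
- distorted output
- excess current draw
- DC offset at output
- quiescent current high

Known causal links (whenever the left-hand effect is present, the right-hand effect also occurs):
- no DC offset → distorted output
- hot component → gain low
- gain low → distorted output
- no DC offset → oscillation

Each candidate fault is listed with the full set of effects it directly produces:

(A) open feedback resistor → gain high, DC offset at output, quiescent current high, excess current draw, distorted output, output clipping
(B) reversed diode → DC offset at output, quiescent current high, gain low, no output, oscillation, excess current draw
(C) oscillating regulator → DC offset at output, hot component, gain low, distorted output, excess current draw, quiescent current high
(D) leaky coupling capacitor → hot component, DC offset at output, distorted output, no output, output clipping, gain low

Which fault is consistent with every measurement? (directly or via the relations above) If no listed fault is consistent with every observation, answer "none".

B

Per-candidate check:
(A) open feedback resistor — gain low ✗; oscillation ✗; distorted output ✓; excess current draw ✓; DC offset at output ✓; quiescent current high ✓
(B) reversed diode — accounts for every observation (distorted output by gain low → distorted output)
(C) oscillating regulator — does not account for oscillation
(D) leaky coupling capacitor — gain low ✓; oscillation ✗; distorted output ✓; excess current draw ✗; DC offset at output ✓; quiescent current high ✗
Only (B) is consistent with every observation.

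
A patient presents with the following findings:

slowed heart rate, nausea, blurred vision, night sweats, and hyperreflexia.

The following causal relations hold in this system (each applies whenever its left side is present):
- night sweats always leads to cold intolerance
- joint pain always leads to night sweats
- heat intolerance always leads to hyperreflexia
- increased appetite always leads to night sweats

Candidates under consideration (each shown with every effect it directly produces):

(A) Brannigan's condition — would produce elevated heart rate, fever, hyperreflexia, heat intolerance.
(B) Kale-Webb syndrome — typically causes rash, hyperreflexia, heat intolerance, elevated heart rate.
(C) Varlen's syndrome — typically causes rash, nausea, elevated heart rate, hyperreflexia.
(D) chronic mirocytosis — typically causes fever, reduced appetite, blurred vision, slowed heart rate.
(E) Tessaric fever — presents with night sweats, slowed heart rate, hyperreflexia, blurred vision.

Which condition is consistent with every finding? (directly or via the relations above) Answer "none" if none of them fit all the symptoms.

Checking each candidate against the observations:
(A) Brannigan's condition — slowed heart rate miss; nausea miss; blurred vision miss; night sweats miss; hyperreflexia match
(B) Kale-Webb syndrome — fails on slowed heart rate, nausea, blurred vision, night sweats (predicts elevated heart rate, not slowed heart rate)
(C) Varlen's syndrome — fails on slowed heart rate, blurred vision, night sweats (predicts elevated heart rate, not slowed heart rate)
(D) chronic mirocytosis — does not account for nausea, night sweats, hyperreflexia
(E) Tessaric fever — does not account for nausea
No candidate is consistent with all observations.

none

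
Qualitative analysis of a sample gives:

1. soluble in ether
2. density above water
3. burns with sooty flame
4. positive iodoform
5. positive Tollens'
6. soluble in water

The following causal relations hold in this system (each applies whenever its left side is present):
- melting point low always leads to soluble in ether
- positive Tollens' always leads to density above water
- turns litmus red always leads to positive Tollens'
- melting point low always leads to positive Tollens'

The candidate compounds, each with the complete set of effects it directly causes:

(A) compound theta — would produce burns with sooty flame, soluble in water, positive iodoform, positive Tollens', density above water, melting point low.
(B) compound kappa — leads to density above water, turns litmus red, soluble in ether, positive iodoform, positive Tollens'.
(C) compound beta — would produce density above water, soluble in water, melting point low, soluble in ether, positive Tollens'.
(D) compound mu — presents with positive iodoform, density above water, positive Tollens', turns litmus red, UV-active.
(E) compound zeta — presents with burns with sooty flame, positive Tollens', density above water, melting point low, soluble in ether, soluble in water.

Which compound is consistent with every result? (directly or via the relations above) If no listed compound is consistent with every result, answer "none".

Checking each candidate against the observations:
(A) compound theta — accounts for every observation (soluble in ether via melting point low → soluble in ether)
(B) compound kappa — soluble in ether match; density above water match; burns with sooty flame miss; positive iodoform match; positive Tollens' match; soluble in water miss
(C) compound beta — does not account for burns with sooty flame, positive iodoform
(D) compound mu — soluble in ether miss; density above water match; burns with sooty flame miss; positive iodoform match; positive Tollens' match; soluble in water miss
(E) compound zeta — does not account for positive iodoform
Only (A) is consistent with every observation.

A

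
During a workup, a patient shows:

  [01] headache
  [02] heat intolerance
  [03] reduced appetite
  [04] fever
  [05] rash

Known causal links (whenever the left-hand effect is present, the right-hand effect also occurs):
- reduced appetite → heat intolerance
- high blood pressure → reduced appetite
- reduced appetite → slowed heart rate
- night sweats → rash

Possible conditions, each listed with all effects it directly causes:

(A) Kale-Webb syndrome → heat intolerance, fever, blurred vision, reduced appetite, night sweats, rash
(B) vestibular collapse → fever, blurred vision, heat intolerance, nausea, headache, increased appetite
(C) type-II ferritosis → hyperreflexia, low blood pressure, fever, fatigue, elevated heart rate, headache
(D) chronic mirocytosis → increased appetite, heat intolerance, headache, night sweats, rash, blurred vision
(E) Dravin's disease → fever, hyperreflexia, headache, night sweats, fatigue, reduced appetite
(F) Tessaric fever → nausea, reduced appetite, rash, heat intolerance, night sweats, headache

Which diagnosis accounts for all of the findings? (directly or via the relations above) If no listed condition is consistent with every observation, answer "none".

E

Checking each candidate against the observations:
(A) Kale-Webb syndrome — does not account for headache
(B) vestibular collapse — headache yes; heat intolerance yes; reduced appetite NO; fever yes; rash NO
(C) type-II ferritosis — headache yes; heat intolerance NO; reduced appetite NO; fever yes; rash NO
(D) chronic mirocytosis — fails on reduced appetite, fever (predicts increased appetite, not reduced appetite)
(E) Dravin's disease — accounts for every observation (heat intolerance via reduced appetite → heat intolerance)
(F) Tessaric fever — does not account for fever
(E) alone accounts for all the evidence.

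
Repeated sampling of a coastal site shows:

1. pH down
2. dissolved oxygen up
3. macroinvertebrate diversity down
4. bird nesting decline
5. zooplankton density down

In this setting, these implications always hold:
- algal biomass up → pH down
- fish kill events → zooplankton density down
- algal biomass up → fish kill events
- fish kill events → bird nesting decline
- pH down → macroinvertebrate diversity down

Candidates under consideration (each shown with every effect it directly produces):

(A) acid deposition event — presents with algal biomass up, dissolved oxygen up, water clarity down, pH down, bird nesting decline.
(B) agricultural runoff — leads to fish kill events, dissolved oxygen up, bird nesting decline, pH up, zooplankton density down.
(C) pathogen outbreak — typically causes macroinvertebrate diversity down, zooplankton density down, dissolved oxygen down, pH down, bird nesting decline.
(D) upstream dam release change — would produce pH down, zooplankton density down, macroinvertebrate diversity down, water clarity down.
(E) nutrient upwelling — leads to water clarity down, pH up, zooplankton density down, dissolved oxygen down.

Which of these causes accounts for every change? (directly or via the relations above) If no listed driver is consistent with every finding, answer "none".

Testing each hypothesis:
(A) acid deposition event — accounts for every observation (macroinvertebrate diversity down via pH down → macroinvertebrate diversity down)
(B) agricultural runoff — pH down miss; dissolved oxygen up match; macroinvertebrate diversity down miss; bird nesting decline match; zooplankton density down match
(C) pathogen outbreak — fails on dissolved oxygen up (predicts dissolved oxygen down, not dissolved oxygen up)
(D) upstream dam release change — does not account for dissolved oxygen up, bird nesting decline
(E) nutrient upwelling — pH down miss; dissolved oxygen up miss; macroinvertebrate diversity down miss; bird nesting decline miss; zooplankton density down match
(A) alone accounts for all the evidence.

A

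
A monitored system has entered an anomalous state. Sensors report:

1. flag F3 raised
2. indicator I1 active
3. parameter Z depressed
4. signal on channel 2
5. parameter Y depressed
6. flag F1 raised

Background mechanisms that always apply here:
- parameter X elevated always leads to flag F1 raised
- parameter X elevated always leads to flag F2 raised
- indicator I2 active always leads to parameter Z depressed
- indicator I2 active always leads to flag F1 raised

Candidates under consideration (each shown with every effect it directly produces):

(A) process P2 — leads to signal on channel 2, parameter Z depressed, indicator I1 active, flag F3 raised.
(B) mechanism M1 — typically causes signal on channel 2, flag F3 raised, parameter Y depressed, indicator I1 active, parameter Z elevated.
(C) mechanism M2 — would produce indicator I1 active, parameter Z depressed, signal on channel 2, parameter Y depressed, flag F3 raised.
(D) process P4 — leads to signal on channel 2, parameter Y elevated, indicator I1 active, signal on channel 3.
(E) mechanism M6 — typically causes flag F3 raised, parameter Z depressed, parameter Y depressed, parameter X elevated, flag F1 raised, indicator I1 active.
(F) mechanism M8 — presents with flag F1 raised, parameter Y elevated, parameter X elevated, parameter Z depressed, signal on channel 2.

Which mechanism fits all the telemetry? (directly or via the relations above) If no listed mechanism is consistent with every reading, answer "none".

none

Per-candidate check:
(A) process P2 — does not account for parameter Y depressed, flag F1 raised
(B) mechanism M1 — flag F3 raised +; indicator I1 active +; parameter Z depressed -; signal on channel 2 +; parameter Y depressed +; flag F1 raised -
(C) mechanism M2 — does not account for flag F1 raised
(D) process P4 — fails on flag F3 raised, parameter Z depressed, parameter Y depressed, flag F1 raised (predicts parameter Y elevated, not parameter Y depressed)
(E) mechanism M6 — flag F3 raised +; indicator I1 active +; parameter Z depressed +; signal on channel 2 -; parameter Y depressed +; flag F1 raised +
(F) mechanism M8 — flag F3 raised -; indicator I1 active -; parameter Z depressed +; signal on channel 2 +; parameter Y depressed -; flag F1 raised +
None of the listed candidates fits everything.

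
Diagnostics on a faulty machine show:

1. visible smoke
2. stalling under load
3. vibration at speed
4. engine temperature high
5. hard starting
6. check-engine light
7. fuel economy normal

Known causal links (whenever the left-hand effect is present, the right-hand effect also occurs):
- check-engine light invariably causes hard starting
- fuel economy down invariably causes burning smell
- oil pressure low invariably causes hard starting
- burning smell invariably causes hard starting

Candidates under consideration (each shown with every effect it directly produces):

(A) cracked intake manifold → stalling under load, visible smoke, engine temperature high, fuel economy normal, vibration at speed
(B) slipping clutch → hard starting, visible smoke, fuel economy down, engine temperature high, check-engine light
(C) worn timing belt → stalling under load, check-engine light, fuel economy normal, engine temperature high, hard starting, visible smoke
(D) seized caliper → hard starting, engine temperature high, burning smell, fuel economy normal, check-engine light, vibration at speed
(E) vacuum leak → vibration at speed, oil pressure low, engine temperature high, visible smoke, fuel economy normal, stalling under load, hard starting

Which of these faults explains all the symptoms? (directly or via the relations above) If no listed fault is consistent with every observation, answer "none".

none

Per-candidate check:
(A) cracked intake manifold — does not account for hard starting, check-engine light
(B) slipping clutch — visible smoke yes; stalling under load NO; vibration at speed NO; engine temperature high yes; hard starting yes; check-engine light yes; fuel economy normal NO
(C) worn timing belt — visible smoke yes; stalling under load yes; vibration at speed NO; engine temperature high yes; hard starting yes; check-engine light yes; fuel economy normal yes
(D) seized caliper — does not account for visible smoke, stalling under load
(E) vacuum leak — visible smoke yes; stalling under load yes; vibration at speed yes; engine temperature high yes; hard starting yes; check-engine light NO; fuel economy normal yes
Every candidate fails on at least one observation.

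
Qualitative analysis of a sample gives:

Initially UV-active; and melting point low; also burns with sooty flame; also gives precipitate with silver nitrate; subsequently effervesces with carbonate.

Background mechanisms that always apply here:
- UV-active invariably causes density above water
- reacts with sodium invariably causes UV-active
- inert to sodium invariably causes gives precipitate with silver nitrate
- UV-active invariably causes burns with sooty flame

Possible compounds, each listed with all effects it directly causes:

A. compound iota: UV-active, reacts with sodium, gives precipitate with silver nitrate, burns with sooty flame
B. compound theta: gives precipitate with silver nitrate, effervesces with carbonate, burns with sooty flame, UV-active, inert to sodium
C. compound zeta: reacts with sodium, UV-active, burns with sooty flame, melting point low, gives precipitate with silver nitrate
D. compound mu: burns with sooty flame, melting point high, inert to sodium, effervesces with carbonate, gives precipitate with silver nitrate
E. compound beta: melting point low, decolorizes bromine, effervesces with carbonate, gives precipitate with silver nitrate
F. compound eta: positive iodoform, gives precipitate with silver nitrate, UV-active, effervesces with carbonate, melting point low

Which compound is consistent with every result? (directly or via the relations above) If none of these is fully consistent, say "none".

F

Testing each hypothesis:
(A) compound iota — UV-active yes; melting point low NO; burns with sooty flame yes; gives precipitate with silver nitrate yes; effervesces with carbonate NO
(B) compound theta — UV-active yes; melting point low NO; burns with sooty flame yes; gives precipitate with silver nitrate yes; effervesces with carbonate yes
(C) compound zeta — UV-active yes; melting point low yes; burns with sooty flame yes; gives precipitate with silver nitrate yes; effervesces with carbonate NO
(D) compound mu — UV-active NO; melting point low NO; burns with sooty flame yes; gives precipitate with silver nitrate yes; effervesces with carbonate yes
(E) compound beta — UV-active NO; melting point low yes; burns with sooty flame NO; gives precipitate with silver nitrate yes; effervesces with carbonate yes
(F) compound eta — UV-active yes; melting point low yes; burns with sooty flame yes (via UV-active → burns with sooty flame); gives precipitate with silver nitrate yes; effervesces with carbonate yes
Only (F) is consistent with every observation.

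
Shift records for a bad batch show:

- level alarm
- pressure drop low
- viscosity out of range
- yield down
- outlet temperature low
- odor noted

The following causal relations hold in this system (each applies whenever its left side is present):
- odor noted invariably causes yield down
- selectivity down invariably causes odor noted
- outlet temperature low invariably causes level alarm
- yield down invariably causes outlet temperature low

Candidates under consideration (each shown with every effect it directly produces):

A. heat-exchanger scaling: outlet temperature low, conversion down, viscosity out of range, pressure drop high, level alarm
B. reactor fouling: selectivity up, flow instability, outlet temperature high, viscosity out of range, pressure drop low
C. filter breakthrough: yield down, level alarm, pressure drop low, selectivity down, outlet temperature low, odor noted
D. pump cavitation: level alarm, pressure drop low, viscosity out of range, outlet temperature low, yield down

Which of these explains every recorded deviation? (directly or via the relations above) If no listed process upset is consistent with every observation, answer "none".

Testing each hypothesis:
(A) heat-exchanger scaling — fails on pressure drop low, yield down, odor noted (predicts pressure drop high, not pressure drop low)
(B) reactor fouling — fails on level alarm, yield down, outlet temperature low, odor noted (predicts outlet temperature high, not outlet temperature low)
(C) filter breakthrough — does not account for viscosity out of range
(D) pump cavitation — does not account for odor noted
No candidate is consistent with all observations.

none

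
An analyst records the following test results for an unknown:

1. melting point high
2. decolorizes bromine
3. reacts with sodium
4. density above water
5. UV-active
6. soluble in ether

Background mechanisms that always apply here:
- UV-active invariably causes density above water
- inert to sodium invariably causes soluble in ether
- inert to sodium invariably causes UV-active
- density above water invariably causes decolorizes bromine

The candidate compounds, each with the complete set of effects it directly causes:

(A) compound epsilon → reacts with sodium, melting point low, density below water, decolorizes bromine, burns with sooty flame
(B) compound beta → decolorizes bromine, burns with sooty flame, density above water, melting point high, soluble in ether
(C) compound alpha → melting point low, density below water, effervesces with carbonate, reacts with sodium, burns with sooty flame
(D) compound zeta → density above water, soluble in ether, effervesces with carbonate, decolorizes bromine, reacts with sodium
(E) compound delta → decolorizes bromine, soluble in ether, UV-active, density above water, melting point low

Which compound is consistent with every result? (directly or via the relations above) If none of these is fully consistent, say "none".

none

Checking each candidate against the observations:
(A) compound epsilon — melting point high ✗; decolorizes bromine ✓; reacts with sodium ✓; density above water ✗; UV-active ✗; soluble in ether ✗
(B) compound beta — melting point high ✓; decolorizes bromine ✓; reacts with sodium ✗; density above water ✓; UV-active ✗; soluble in ether ✓
(C) compound alpha — fails on melting point high, decolorizes bromine, density above water, UV-active, soluble in ether (predicts melting point low, not melting point high; predicts density below water, not density above water)
(D) compound zeta — melting point high ✗; decolorizes bromine ✓; reacts with sodium ✓; density above water ✓; UV-active ✗; soluble in ether ✓
(E) compound delta — melting point high ✗; decolorizes bromine ✓; reacts with sodium ✗; density above water ✓; UV-active ✓; soluble in ether ✓
None of the listed candidates fits everything.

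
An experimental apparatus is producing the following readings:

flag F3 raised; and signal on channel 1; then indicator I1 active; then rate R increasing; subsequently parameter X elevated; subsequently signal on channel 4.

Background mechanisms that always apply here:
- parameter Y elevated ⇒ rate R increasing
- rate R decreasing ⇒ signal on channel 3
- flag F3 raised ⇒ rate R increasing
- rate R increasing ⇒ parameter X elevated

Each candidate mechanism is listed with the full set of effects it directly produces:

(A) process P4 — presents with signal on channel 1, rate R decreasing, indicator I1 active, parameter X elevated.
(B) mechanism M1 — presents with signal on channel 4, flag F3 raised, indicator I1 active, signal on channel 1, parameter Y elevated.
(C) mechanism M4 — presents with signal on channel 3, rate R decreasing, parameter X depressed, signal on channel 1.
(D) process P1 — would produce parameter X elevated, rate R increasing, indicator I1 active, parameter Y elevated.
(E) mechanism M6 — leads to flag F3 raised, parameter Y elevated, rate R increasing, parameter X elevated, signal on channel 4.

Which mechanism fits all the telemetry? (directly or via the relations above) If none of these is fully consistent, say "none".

B

Testing each hypothesis:
(A) process P4 — flag F3 raised ✗; signal on channel 1 ✓; indicator I1 active ✓; rate R increasing ✗; parameter X elevated ✓; signal on channel 4 ✗
(B) mechanism M1 — accounts for every observation (rate R increasing via parameter Y elevated → rate R increasing)
(C) mechanism M4 — fails on flag F3 raised, indicator I1 active, rate R increasing, parameter X elevated, signal on channel 4 (predicts rate R decreasing, not rate R increasing; predicts parameter X depressed, not parameter X elevated)
(D) process P1 — flag F3 raised ✗; signal on channel 1 ✗; indicator I1 active ✓; rate R increasing ✓; parameter X elevated ✓; signal on channel 4 ✗
(E) mechanism M6 — flag F3 raised ✓; signal on channel 1 ✗; indicator I1 active ✗; rate R increasing ✓; parameter X elevated ✓; signal on channel 4 ✓
(B) is the only candidate with no mismatches.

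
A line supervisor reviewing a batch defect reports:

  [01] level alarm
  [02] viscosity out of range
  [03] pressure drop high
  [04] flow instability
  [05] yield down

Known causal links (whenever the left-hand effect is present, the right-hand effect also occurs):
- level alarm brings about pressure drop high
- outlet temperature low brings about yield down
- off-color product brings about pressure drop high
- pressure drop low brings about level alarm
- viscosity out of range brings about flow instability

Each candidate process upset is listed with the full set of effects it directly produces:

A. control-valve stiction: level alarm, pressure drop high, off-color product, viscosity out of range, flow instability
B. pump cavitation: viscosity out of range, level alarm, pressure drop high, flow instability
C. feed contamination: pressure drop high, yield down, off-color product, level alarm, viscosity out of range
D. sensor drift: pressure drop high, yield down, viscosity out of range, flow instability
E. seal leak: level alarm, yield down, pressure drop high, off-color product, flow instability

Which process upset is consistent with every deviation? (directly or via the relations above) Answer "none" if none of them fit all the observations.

C

Per-candidate check:
(A) control-valve stiction — does not account for yield down
(B) pump cavitation — level alarm match; viscosity out of range match; pressure drop high match; flow instability match; yield down miss
(C) feed contamination — accounts for every observation (flow instability by viscosity out of range → flow instability)
(D) sensor drift — level alarm miss; viscosity out of range match; pressure drop high match; flow instability match; yield down match
(E) seal leak — level alarm match; viscosity out of range miss; pressure drop high match; flow instability match; yield down match
Only (C) is consistent with every observation.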